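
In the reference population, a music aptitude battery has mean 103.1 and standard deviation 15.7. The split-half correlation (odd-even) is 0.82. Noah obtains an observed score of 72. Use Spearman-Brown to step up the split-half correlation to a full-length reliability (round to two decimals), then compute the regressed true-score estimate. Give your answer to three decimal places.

Spearman-Brown: ρ = 2r/(1 + r) = 2(0.82)/(1 + 0.82) = 1.640/1.82 = 0.9011 → 0.90
T̂ = ρX + (1 − ρ)μ
  = 0.90 × 72 + 0.10 × 103.1
  = 64.80 + 10.310
  = 75.1100
  ≈ 75.110

75.110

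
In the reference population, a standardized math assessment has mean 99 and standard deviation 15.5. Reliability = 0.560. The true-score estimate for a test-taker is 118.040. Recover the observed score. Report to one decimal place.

T̂ = ρX + (1 − ρ)μ  ⇒  X = (T̂ − (1 − ρ)μ) / ρ
X = (118.040 − 0.440 × 99) / 0.560 = (118.040 − 43.560) / 0.560 = 74.480 / 0.560 = 133.000

133.0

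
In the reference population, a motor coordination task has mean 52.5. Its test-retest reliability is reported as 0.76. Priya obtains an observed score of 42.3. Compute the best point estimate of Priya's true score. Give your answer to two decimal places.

44.75

T̂ = 0.76(42.3) + 0.24(52.5) = 32.148 + 12.600 = 44.748 → 44.75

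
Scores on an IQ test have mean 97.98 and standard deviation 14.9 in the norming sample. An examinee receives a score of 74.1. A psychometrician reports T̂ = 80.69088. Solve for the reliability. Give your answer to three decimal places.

0.724

T̂ = ρX + (1 − ρ)μ  ⇒  T̂ − μ = ρ(X − μ)
ρ = (T̂ − μ)/(X − μ) = (80.69088 − 97.98) / (74.1 − 97.98) = -17.28912 / -23.88 = 0.72400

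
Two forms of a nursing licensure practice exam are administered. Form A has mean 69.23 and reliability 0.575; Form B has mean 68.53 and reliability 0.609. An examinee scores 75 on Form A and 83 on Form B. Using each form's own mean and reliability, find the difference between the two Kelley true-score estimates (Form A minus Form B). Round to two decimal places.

T̂_A = 0.575(75) + 0.425(69.23) = 72.5478
T̂_B = 0.609(83) + 0.391(68.53) = 77.3422
T̂_A − T̂_B = -4.7945

-4.79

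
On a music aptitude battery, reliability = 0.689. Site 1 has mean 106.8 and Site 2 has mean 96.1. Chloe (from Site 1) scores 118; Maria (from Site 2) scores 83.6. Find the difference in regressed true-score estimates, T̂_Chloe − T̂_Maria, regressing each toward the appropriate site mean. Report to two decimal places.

T̂_Chloe = 0.689(118) + 0.311(106.8) = 114.5168
T̂_Maria = 0.689(83.6) + 0.311(96.1) = 87.4875
Difference = 114.5168 − 87.4875 = 27.0293

27.03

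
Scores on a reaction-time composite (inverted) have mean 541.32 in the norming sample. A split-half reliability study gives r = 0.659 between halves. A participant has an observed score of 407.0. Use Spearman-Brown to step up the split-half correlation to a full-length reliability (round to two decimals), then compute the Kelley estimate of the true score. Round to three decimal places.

435.207

Spearman-Brown: ρ = 2r/(1 + r) = 2(0.659)/(1 + 0.659) = 1.3180/1.659 = 0.7945 → 0.79
T̂ = 0.79(407.0) + 0.21(541.32) = 321.530 + 113.6772 = 435.2072 → 435.207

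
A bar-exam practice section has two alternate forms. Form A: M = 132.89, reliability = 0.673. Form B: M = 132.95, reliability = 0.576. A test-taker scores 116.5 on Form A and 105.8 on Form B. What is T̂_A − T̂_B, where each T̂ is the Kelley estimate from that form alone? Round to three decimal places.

T̂_A = 0.673(116.5) + 0.327(132.89) = 121.85953
T̂_B = 0.576(105.8) + 0.424(132.95) = 117.31160
T̂_A − T̂_B = 4.54793

4.548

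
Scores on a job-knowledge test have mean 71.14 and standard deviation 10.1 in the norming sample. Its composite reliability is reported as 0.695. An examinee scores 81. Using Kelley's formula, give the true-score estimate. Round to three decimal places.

T̂ = ρX + (1 − ρ)μ
  = 0.695 × 81 + 0.305 × 71.14
  = 56.295 + 21.69770
  = 77.9927
  ≈ 77.993

77.993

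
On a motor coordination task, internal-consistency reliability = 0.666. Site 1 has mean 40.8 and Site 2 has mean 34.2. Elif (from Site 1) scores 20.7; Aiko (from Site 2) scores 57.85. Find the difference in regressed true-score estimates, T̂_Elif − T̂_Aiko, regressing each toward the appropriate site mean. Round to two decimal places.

T̂_Elif = 0.666(20.7) + 0.334(40.8) = 27.4134
T̂_Aiko = 0.666(57.85) + 0.334(34.2) = 49.9509
Difference = 27.4134 − 49.9509 = -22.5375

-22.54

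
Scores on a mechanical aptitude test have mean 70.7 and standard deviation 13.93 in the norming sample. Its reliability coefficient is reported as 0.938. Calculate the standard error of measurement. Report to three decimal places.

3.469

SEM = SD · √(1 − ρ) = 13.93 × √0.062 = 13.93 × 0.2490 = 3.4685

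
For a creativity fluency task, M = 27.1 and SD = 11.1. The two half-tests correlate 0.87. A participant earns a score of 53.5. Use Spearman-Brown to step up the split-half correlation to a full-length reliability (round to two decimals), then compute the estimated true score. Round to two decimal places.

51.65

Spearman-Brown: ρ = 2r/(1 + r) = 2(0.87)/(1 + 0.87) = 1.740/1.87 = 0.9305 → 0.93
T̂ = 0.93(53.5) + 0.07(27.1) = 49.755 + 1.897 = 51.652 → 51.65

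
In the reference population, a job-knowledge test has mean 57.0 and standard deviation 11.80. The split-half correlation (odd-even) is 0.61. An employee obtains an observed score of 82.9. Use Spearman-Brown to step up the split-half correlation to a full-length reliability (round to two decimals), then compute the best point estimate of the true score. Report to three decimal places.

76.684

Spearman-Brown: ρ = 2r/(1 + r) = 2(0.61)/(1 + 0.61) = 1.220/1.61 = 0.7578 → 0.76
T̂ = 0.76(82.9) + 0.24(57.0) = 63.004 + 13.680 = 76.6840 → 76.684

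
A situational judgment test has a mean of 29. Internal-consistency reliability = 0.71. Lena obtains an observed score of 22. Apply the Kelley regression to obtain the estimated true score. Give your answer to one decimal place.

Regress the observed score toward the mean by the unreliability: T̂ = 0.71·22 + 0.29·29 = 15.62 + 8.41 = 24.03.

24.0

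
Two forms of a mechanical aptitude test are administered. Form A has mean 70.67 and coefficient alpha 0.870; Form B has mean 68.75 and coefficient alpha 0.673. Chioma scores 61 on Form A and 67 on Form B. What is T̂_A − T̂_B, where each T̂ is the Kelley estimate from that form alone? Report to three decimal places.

-5.315

T̂_A = 0.870(61) + 0.130(70.67) = 62.25710
T̂_B = 0.673(67) + 0.327(68.75) = 67.57225
T̂_A − T̂_B = -5.31515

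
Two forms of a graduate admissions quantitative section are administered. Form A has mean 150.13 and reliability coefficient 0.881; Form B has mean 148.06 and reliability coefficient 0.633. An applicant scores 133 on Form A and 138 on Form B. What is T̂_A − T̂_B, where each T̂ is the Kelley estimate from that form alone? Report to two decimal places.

-6.65

T̂_A = 0.881(133) + 0.119(150.13) = 135.0385
T̂_B = 0.633(138) + 0.367(148.06) = 141.6920
T̂_A − T̂_B = -6.6536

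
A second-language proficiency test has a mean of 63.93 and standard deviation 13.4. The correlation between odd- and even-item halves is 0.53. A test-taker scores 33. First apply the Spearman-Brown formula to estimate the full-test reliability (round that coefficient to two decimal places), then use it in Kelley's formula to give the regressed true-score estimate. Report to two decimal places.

Spearman-Brown: ρ = 2r/(1 + r) = 2(0.53)/(1 + 0.53) = 1.060/1.53 = 0.6928 → 0.69
T̂ = ρX + (1 − ρ)μ
  = 0.69 × 33 + 0.31 × 63.93
  = 22.77 + 19.8183
  = 42.588
  ≈ 42.59

42.59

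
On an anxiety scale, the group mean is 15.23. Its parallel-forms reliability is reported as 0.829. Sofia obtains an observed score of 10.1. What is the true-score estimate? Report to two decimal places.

10.98

T̂ = 0.829(10.1) + 0.171(15.23) = 8.3729 + 2.60433 = 10.977 → 10.98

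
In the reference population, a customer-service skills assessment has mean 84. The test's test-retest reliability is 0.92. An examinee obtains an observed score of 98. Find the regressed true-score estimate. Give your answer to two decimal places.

T̂ = ρX + (1 − ρ)μ
  = 0.92 × 98 + 0.08 × 84
  = 90.16 + 6.72
  = 96.880
  ≈ 96.88

96.88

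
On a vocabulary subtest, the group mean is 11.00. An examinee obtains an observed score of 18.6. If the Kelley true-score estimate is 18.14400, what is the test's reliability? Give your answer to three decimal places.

T̂ = ρX + (1 − ρ)μ  ⇒  T̂ − μ = ρ(X − μ)
ρ = (T̂ − μ)/(X − μ) = (18.14400 − 11.00) / (18.6 − 11.00) = 7.14400 / 7.60 = 0.94000

0.940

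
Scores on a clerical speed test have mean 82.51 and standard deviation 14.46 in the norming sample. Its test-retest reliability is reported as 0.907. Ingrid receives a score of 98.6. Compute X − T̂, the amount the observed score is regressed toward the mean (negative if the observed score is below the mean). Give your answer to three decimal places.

T̂ = 0.907(98.6) + 0.093(82.51) = 89.4302 + 7.67343 = 97.10363 → 97.1036
X − T̂ = 98.6 − 97.1036 = 1.4964 → 1.496

1.496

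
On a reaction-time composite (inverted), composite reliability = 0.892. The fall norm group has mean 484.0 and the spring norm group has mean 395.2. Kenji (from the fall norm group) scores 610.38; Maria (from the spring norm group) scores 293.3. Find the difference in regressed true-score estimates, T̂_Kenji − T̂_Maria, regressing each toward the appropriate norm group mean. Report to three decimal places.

T̂_Kenji = 0.892(610.38) + 0.108(484.0) = 596.73096
T̂_Maria = 0.892(293.3) + 0.108(395.2) = 304.30520
Difference = 596.73096 − 304.30520 = 292.42576

292.426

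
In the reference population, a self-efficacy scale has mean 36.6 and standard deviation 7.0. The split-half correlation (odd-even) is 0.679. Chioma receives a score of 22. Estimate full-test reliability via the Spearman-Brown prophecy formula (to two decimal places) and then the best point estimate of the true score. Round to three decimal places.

Spearman-Brown: ρ = 2r/(1 + r) = 2(0.679)/(1 + 0.679) = 1.3580/1.679 = 0.8088 → 0.81
T̂ = 0.81(22) + 0.19(36.6) = 17.82 + 6.954 = 24.7740 → 24.774

24.774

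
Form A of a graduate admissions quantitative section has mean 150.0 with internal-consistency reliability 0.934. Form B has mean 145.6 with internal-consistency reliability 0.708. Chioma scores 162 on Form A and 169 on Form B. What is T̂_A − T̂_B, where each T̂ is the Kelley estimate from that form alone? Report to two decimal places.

T̂_A = 0.934(162) + 0.066(150.0) = 161.2080
T̂_B = 0.708(169) + 0.292(145.6) = 162.1672
T̂_A − T̂_B = -0.9592

-0.96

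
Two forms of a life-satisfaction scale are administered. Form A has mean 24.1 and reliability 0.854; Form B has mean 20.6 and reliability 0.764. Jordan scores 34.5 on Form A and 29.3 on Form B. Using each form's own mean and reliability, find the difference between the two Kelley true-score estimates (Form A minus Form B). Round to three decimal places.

T̂_A = 0.854(34.5) + 0.146(24.1) = 32.98160
T̂_B = 0.764(29.3) + 0.236(20.6) = 27.24680
T̂_A − T̂_B = 5.73480

5.735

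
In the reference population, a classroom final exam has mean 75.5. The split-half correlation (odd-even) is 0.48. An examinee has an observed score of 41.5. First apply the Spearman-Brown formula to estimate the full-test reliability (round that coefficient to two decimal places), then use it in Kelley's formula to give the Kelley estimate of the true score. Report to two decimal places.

Spearman-Brown: ρ = 2r/(1 + r) = 2(0.48)/(1 + 0.48) = 0.960/1.48 = 0.6486 → 0.65
T̂ = ρX + (1 − ρ)μ
  = 0.65 × 41.5 + 0.35 × 75.5
  = 26.975 + 26.425
  = 53.400
  ≈ 53.40

53.40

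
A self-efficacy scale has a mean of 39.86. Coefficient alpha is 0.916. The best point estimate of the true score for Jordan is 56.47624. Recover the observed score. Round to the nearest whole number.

T̂ = ρX + (1 − ρ)μ  ⇒  X = (T̂ − (1 − ρ)μ) / ρ
X = (56.47624 − 0.084 × 39.86) / 0.916 = (56.47624 − 3.34824) / 0.916 = 53.12800 / 0.916 = 58.00

58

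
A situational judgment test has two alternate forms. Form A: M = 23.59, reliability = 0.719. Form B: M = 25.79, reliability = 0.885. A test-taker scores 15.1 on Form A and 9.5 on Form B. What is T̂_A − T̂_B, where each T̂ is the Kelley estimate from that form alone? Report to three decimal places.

6.112

T̂_A = 0.719(15.1) + 0.281(23.59) = 17.48569
T̂_B = 0.885(9.5) + 0.115(25.79) = 11.37335
T̂_A − T̂_B = 6.11234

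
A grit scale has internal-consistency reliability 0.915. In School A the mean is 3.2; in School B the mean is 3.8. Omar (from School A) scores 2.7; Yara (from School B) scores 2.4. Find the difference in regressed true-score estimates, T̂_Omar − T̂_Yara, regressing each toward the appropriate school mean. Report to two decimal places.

0.22

T̂_Omar = 0.915(2.7) + 0.085(3.2) = 2.7425
T̂_Yara = 0.915(2.4) + 0.085(3.8) = 2.5190
Difference = 2.7425 − 2.5190 = 0.2235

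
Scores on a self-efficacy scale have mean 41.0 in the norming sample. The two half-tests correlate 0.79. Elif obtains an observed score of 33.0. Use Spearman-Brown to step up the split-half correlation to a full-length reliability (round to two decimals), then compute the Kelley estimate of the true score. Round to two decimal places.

Spearman-Brown: ρ = 2r/(1 + r) = 2(0.79)/(1 + 0.79) = 1.580/1.79 = 0.8827 → 0.88
Weight the observed score by reliability and the mean by (1 − reliability): T̂ = 0.88·33.0 + 0.12·41.0 = 29.040 + 4.920 = 33.960.

33.96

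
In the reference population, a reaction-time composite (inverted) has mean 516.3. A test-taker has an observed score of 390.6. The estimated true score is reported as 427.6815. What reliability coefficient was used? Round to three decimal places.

0.705

T̂ = ρX + (1 − ρ)μ  ⇒  T̂ − μ = ρ(X − μ)
ρ = (T̂ − μ)/(X − μ) = (427.6815 − 516.3) / (390.6 − 516.3) = -88.6185 / -125.7 = 0.70500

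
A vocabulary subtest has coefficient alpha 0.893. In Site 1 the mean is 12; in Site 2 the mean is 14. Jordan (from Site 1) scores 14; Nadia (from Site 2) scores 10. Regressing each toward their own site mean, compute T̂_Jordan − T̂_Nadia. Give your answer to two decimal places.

T̂_Jordan = 0.893(14) + 0.107(12) = 13.7860
T̂_Nadia = 0.893(10) + 0.107(14) = 10.4280
Difference = 13.7860 − 10.4280 = 3.3580

3.36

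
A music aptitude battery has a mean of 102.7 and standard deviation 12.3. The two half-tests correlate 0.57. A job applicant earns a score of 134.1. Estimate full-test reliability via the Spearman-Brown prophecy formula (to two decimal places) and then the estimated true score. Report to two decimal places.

Spearman-Brown: ρ = 2r/(1 + r) = 2(0.57)/(1 + 0.57) = 1.140/1.57 = 0.7261 → 0.73
T̂ = 0.73(134.1) + 0.27(102.7) = 97.893 + 27.729 = 125.622 → 125.62

125.62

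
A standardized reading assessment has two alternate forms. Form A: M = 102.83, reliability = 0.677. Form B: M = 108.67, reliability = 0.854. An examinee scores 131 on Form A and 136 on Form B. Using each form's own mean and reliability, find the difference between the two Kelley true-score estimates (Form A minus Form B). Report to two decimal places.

T̂_A = 0.677(131) + 0.323(102.83) = 121.9011
T̂_B = 0.854(136) + 0.146(108.67) = 132.0098
T̂_A − T̂_B = -10.1087

-10.11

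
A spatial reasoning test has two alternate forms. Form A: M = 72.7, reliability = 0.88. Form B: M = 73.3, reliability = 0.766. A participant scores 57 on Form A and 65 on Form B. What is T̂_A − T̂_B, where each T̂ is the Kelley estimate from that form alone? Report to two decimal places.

T̂_A = 0.88(57) + 0.12(72.7) = 58.8840
T̂_B = 0.766(65) + 0.234(73.3) = 66.9422
T̂_A − T̂_B = -8.0582

-8.06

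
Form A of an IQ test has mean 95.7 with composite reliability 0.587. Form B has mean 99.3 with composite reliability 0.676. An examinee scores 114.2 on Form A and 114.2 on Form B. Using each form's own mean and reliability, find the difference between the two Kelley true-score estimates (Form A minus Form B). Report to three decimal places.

T̂_A = 0.587(114.2) + 0.413(95.7) = 106.55950
T̂_B = 0.676(114.2) + 0.324(99.3) = 109.37240
T̂_A − T̂_B = -2.81290

-2.813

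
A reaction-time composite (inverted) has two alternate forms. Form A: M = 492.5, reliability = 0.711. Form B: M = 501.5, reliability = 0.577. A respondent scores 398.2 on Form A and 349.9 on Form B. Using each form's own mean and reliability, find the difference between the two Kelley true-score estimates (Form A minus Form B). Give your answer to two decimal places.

11.43

T̂_A = 0.711(398.2) + 0.289(492.5) = 425.4527
T̂_B = 0.577(349.9) + 0.423(501.5) = 414.0268
T̂_A − T̂_B = 11.4259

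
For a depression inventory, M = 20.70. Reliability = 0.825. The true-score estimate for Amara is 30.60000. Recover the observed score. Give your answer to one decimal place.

32.7

T̂ = ρX + (1 − ρ)μ  ⇒  X = (T̂ − (1 − ρ)μ) / ρ
X = (30.60000 − 0.175 × 20.70) / 0.825 = (30.60000 − 3.62250) / 0.825 = 26.97750 / 0.825 = 32.700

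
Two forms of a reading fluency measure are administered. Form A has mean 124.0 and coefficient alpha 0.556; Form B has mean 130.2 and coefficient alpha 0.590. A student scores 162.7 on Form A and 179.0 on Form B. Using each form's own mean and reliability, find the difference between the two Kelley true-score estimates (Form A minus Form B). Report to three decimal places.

-13.475

T̂_A = 0.556(162.7) + 0.444(124.0) = 145.51720
T̂_B = 0.590(179.0) + 0.410(130.2) = 158.99200
T̂_A − T̂_B = -13.47480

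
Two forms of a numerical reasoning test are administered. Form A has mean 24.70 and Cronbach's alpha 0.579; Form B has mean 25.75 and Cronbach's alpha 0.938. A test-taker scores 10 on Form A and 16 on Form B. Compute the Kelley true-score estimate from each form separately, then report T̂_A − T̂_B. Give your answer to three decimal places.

T̂_A = 0.579(10) + 0.421(24.70) = 16.18870
T̂_B = 0.938(16) + 0.062(25.75) = 16.60450
T̂_A − T̂_B = -0.41580

-0.416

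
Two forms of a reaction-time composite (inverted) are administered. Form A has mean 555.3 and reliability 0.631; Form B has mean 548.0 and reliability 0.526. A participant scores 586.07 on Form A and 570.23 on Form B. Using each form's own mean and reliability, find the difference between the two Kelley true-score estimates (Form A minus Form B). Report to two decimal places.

T̂_A = 0.631(586.07) + 0.369(555.3) = 574.7159
T̂_B = 0.526(570.23) + 0.474(548.0) = 559.6930
T̂_A − T̂_B = 15.0229

15.02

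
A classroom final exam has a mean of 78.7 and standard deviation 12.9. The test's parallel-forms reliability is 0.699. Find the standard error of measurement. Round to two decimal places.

SEM = SD · √(1 − ρ) = 12.9 × √0.301 = 12.9 × 0.5486 = 7.077

7.08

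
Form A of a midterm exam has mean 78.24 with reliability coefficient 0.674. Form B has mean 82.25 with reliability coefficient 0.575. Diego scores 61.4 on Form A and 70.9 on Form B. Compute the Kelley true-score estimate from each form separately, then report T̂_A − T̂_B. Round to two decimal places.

-8.83

T̂_A = 0.674(61.4) + 0.326(78.24) = 66.8898
T̂_B = 0.575(70.9) + 0.425(82.25) = 75.7237
T̂_A − T̂_B = -8.8339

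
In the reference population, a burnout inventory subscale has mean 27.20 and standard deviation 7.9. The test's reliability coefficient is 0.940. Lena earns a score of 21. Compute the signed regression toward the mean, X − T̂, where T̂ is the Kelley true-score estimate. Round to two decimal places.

T̂ = 0.940(21) + 0.060(27.20) = 19.740 + 1.63200 = 21.3720 → 21.372
X − T̂ = 21 − 21.372 = -0.372 → -0.37

-0.37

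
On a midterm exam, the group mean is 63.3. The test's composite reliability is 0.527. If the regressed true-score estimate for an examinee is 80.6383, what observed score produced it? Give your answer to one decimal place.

T̂ = ρX + (1 − ρ)μ  ⇒  X = (T̂ − (1 − ρ)μ) / ρ
X = (80.6383 − 0.473 × 63.3) / 0.527 = (80.6383 − 29.9409) / 0.527 = 50.6974 / 0.527 = 96.200

96.2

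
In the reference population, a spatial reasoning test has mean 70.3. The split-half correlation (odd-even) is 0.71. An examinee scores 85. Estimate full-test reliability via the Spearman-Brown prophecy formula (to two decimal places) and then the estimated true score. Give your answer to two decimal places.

Spearman-Brown: ρ = 2r/(1 + r) = 2(0.71)/(1 + 0.71) = 1.420/1.71 = 0.8304 → 0.83
Weight the observed score by reliability and the mean by (1 − reliability): T̂ = 0.83·85 + 0.17·70.3 = 70.55 + 11.951 = 82.501.

82.50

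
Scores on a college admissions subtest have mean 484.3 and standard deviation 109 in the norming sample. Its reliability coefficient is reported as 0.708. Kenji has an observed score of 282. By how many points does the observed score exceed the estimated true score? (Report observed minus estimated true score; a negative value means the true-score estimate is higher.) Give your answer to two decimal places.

T̂ = ρX + (1 − ρ)μ
  = 0.708 × 282 + 0.292 × 484.3
  = 199.656 + 141.4156
  = 341.0716
  ≈ 341.072
X − T̂ = 282 − 341.072 = -59.072 → -59.07

-59.07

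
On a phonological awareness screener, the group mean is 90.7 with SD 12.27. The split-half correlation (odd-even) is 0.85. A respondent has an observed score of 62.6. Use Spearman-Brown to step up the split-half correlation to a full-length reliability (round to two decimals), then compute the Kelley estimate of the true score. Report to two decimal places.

Spearman-Brown: ρ = 2r/(1 + r) = 2(0.85)/(1 + 0.85) = 1.700/1.85 = 0.9189 → 0.92
T̂ = 0.92(62.6) + 0.08(90.7) = 57.592 + 7.256 = 64.848 → 64.85

64.85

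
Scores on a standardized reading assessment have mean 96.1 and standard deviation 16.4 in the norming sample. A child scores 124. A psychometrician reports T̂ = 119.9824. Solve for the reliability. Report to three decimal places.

0.856

T̂ = ρX + (1 − ρ)μ  ⇒  T̂ − μ = ρ(X − μ)
ρ = (T̂ − μ)/(X − μ) = (119.9824 − 96.1) / (124 − 96.1) = 23.8824 / 27.9 = 0.85600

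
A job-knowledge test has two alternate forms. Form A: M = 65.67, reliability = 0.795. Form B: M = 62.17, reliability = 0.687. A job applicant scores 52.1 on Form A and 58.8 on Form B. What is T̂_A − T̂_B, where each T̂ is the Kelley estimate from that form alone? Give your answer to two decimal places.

-4.97

T̂_A = 0.795(52.1) + 0.205(65.67) = 54.8819
T̂_B = 0.687(58.8) + 0.313(62.17) = 59.8548
T̂_A − T̂_B = -4.9730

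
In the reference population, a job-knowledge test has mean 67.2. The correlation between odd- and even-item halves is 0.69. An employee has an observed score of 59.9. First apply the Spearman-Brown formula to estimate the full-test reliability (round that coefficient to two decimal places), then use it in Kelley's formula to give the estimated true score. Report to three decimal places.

61.214

Spearman-Brown: ρ = 2r/(1 + r) = 2(0.69)/(1 + 0.69) = 1.380/1.69 = 0.8166 → 0.82
T̂ = 0.82(59.9) + 0.18(67.2) = 49.118 + 12.096 = 61.2140 → 61.214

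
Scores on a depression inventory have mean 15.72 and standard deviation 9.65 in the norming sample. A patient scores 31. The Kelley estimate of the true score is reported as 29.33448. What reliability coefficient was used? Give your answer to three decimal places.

T̂ = ρX + (1 − ρ)μ  ⇒  T̂ − μ = ρ(X − μ)
ρ = (T̂ − μ)/(X − μ) = (29.33448 − 15.72) / (31 − 15.72) = 13.61448 / 15.28 = 0.89100

0.891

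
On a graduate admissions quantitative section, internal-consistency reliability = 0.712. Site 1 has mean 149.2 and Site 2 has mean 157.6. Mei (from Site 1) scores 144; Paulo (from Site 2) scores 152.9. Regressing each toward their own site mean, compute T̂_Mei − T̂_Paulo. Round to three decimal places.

-8.756

T̂_Mei = 0.712(144) + 0.288(149.2) = 145.49760
T̂_Paulo = 0.712(152.9) + 0.288(157.6) = 154.25360
Difference = 145.49760 − 154.25360 = -8.75600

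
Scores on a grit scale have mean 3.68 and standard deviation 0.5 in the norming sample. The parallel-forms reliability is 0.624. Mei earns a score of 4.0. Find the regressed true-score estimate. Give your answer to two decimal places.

T̂ = ρX + (1 − ρ)μ
  = 0.624 × 4.0 + 0.376 × 3.68
  = 2.4960 + 1.38368
  = 3.880
  ≈ 3.88

3.88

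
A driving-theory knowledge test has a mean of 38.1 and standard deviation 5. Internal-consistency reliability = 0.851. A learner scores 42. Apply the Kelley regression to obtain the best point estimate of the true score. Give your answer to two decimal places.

T̂ = ρX + (1 − ρ)μ
  = 0.851 × 42 + 0.149 × 38.1
  = 35.742 + 5.6769
  = 41.419
  ≈ 41.42

41.42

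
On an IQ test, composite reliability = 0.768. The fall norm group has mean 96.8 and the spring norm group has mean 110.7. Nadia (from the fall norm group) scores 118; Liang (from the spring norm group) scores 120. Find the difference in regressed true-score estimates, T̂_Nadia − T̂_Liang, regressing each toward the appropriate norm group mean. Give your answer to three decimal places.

-4.761

T̂_Nadia = 0.768(118) + 0.232(96.8) = 113.08160
T̂_Liang = 0.768(120) + 0.232(110.7) = 117.84240
Difference = 113.08160 − 117.84240 = -4.76080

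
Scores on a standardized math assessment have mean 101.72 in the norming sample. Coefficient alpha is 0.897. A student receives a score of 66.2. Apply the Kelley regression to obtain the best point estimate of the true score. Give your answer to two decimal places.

69.86

T̂ = ρX + (1 − ρ)μ
  = 0.897 × 66.2 + 0.103 × 101.72
  = 59.3814 + 10.47716
  = 69.859
  ≈ 69.86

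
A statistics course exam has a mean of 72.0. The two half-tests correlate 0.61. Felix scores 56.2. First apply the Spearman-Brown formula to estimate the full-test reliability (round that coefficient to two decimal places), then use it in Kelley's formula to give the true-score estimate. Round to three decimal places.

Spearman-Brown: ρ = 2r/(1 + r) = 2(0.61)/(1 + 0.61) = 1.220/1.61 = 0.7578 → 0.76
T̂ = 0.76(56.2) + 0.24(72.0) = 42.712 + 17.280 = 59.9920 → 59.992

59.992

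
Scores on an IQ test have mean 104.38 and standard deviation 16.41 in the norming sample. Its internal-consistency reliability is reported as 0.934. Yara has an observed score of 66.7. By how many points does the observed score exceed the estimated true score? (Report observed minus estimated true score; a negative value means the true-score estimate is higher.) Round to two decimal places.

-2.49

T̂ = 0.934(66.7) + 0.066(104.38) = 62.2978 + 6.88908 = 69.1869 → 69.187
X − T̂ = 66.7 − 69.187 = -2.487 → -2.49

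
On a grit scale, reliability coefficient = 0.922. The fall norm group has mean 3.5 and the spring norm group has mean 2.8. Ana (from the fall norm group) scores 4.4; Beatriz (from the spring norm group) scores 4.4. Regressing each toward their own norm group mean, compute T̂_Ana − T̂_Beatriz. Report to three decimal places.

T̂_Ana = 0.922(4.4) + 0.078(3.5) = 4.32980
T̂_Beatriz = 0.922(4.4) + 0.078(2.8) = 4.27520
Difference = 4.32980 − 4.27520 = 0.05460

0.055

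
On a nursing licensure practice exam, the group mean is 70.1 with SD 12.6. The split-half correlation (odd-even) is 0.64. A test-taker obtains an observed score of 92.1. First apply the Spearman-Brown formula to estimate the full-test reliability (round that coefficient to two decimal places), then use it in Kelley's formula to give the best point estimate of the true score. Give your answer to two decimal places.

Spearman-Brown: ρ = 2r/(1 + r) = 2(0.64)/(1 + 0.64) = 1.280/1.64 = 0.7805 → 0.78
Weight the observed score by reliability and the mean by (1 − reliability): T̂ = 0.78·92.1 + 0.22·70.1 = 71.838 + 15.422 = 87.260.

87.26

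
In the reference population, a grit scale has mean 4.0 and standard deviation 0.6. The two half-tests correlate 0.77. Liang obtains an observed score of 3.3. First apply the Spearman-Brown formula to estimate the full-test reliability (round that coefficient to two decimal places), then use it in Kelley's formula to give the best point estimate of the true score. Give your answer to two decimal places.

Spearman-Brown: ρ = 2r/(1 + r) = 2(0.77)/(1 + 0.77) = 1.540/1.77 = 0.8701 → 0.87
T̂ = ρX + (1 − ρ)μ
  = 0.87 × 3.3 + 0.13 × 4.0
  = 2.871 + 0.520
  = 3.391
  ≈ 3.39

3.39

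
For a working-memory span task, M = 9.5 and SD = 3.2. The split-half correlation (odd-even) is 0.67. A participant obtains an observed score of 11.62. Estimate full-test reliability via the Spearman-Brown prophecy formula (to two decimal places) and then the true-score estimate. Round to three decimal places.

Spearman-Brown: ρ = 2r/(1 + r) = 2(0.67)/(1 + 0.67) = 1.340/1.67 = 0.8024 → 0.80
T̂ = 0.80(11.62) + 0.20(9.5) = 9.2960 + 1.900 = 11.1960 → 11.196

11.196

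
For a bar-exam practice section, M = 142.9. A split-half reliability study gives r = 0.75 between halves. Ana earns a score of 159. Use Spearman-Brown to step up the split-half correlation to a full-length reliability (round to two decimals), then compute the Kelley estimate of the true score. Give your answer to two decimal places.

Spearman-Brown: ρ = 2r/(1 + r) = 2(0.75)/(1 + 0.75) = 1.500/1.75 = 0.8571 → 0.86
T̂ = 0.86(159) + 0.14(142.9) = 136.74 + 20.006 = 156.746 → 156.75

156.75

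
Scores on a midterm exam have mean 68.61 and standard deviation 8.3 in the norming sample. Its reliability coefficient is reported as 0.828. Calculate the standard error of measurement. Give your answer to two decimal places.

SEM = SD · √(1 − ρ) = 8.3 × √0.172 = 8.3 × 0.4147 = 3.442

3.44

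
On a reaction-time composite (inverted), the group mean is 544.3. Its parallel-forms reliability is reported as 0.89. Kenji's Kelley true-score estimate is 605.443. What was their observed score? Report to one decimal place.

T̂ = ρX + (1 − ρ)μ  ⇒  X = (T̂ − (1 − ρ)μ) / ρ
X = (605.443 − 0.11 × 544.3) / 0.89 = (605.443 − 59.873) / 0.89 = 545.570 / 0.89 = 613.000

613.0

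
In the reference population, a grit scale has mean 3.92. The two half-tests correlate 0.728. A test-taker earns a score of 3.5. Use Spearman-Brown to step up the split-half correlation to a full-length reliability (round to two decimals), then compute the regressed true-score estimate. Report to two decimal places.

3.57

Spearman-Brown: ρ = 2r/(1 + r) = 2(0.728)/(1 + 0.728) = 1.4560/1.728 = 0.8426 → 0.84
T̂ = ρX + (1 − ρ)μ
  = 0.84 × 3.5 + 0.16 × 3.92
  = 2.940 + 0.6272
  = 3.567
  ≈ 3.57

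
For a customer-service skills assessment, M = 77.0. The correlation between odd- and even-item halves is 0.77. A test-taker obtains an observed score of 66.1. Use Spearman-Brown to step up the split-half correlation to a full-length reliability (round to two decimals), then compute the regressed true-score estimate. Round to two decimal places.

Spearman-Brown: ρ = 2r/(1 + r) = 2(0.77)/(1 + 0.77) = 1.540/1.77 = 0.8701 → 0.87
Weight the observed score by reliability and the mean by (1 − reliability): T̂ = 0.87·66.1 + 0.13·77.0 = 57.507 + 10.010 = 67.517.

67.52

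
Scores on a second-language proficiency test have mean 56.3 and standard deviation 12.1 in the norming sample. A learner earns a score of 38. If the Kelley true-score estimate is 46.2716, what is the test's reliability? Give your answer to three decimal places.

0.548

T̂ = ρX + (1 − ρ)μ  ⇒  T̂ − μ = ρ(X − μ)
ρ = (T̂ − μ)/(X − μ) = (46.2716 − 56.3) / (38 − 56.3) = -10.0284 / -18.3 = 0.54800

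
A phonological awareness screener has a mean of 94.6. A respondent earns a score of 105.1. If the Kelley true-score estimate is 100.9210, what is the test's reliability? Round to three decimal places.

T̂ = ρX + (1 − ρ)μ  ⇒  T̂ − μ = ρ(X − μ)
ρ = (T̂ − μ)/(X − μ) = (100.9210 − 94.6) / (105.1 − 94.6) = 6.3210 / 10.5 = 0.60200

0.602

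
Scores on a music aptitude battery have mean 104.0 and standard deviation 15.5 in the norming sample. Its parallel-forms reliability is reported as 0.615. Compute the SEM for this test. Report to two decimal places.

9.62

SEM = SD · √(1 − ρ) = 15.5 × √0.385 = 15.5 × 0.6205 = 9.617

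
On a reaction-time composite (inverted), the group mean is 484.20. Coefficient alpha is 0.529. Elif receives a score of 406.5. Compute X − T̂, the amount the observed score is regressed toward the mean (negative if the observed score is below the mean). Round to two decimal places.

T̂ = 0.529(406.5) + 0.471(484.20) = 215.0385 + 228.05820 = 443.0967 → 443.097
X − T̂ = 406.5 − 443.097 = -36.597 → -36.60

-36.60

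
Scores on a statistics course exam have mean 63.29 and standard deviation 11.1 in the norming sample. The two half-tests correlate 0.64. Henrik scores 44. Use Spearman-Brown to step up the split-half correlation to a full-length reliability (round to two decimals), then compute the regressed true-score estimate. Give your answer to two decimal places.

Spearman-Brown: ρ = 2r/(1 + r) = 2(0.64)/(1 + 0.64) = 1.280/1.64 = 0.7805 → 0.78
Kelley's formula gives T̂ = 0.78·44 + 0.22·63.29 = 34.32 + 13.9238 = 48.244.

48.24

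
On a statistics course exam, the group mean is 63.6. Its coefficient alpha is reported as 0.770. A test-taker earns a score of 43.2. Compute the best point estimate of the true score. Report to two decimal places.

47.89

Regress the observed score toward the mean by the unreliability: T̂ = 0.770·43.2 + 0.230·63.6 = 33.2640 + 14.6280 = 47.892.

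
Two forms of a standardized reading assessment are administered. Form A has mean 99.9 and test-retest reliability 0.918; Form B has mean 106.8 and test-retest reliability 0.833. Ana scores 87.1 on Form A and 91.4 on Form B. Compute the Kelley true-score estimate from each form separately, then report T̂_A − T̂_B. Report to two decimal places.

T̂_A = 0.918(87.1) + 0.082(99.9) = 88.1496
T̂_B = 0.833(91.4) + 0.167(106.8) = 93.9718
T̂_A − T̂_B = -5.8222

-5.82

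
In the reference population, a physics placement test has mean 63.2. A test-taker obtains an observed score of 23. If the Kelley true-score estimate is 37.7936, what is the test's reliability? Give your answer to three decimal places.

0.632

T̂ = ρX + (1 − ρ)μ  ⇒  T̂ − μ = ρ(X − μ)
ρ = (T̂ − μ)/(X − μ) = (37.7936 − 63.2) / (23 − 63.2) = -25.4064 / -40.2 = 0.63200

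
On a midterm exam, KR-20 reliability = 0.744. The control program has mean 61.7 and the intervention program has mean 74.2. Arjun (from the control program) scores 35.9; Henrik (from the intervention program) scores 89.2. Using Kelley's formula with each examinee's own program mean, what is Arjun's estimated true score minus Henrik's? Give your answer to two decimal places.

T̂_Arjun = 0.744(35.9) + 0.256(61.7) = 42.5048
T̂_Henrik = 0.744(89.2) + 0.256(74.2) = 85.3600
Difference = 42.5048 − 85.3600 = -42.8552

-42.86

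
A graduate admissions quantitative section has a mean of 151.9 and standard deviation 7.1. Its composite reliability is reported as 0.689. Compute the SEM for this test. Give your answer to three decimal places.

3.959

SEM = SD · √(1 − ρ) = 7.1 × √0.311 = 7.1 × 0.5577 = 3.9595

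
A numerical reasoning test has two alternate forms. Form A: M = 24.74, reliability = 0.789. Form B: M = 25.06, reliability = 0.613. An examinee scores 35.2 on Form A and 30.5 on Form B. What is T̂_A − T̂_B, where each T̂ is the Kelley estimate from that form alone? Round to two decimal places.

T̂_A = 0.789(35.2) + 0.211(24.74) = 32.9929
T̂_B = 0.613(30.5) + 0.387(25.06) = 28.3947
T̂_A − T̂_B = 4.5982

4.60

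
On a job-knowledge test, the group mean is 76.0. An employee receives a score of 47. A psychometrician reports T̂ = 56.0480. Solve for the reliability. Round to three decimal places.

T̂ = ρX + (1 − ρ)μ  ⇒  T̂ − μ = ρ(X − μ)
ρ = (T̂ − μ)/(X − μ) = (56.0480 − 76.0) / (47 − 76.0) = -19.9520 / -29.0 = 0.68800

0.688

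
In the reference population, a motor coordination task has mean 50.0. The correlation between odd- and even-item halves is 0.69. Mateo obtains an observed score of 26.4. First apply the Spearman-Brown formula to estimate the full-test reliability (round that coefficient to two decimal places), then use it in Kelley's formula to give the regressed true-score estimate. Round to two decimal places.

Spearman-Brown: ρ = 2r/(1 + r) = 2(0.69)/(1 + 0.69) = 1.380/1.69 = 0.8166 → 0.82
T̂ = ρX + (1 − ρ)μ
  = 0.82 × 26.4 + 0.18 × 50.0
  = 21.648 + 9.000
  = 30.648
  ≈ 30.65

30.65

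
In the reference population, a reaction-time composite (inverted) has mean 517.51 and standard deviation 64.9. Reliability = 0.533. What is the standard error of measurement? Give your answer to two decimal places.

SEM = SD · √(1 − ρ) = 64.9 × √0.467 = 64.9 × 0.6834 = 44.351

44.35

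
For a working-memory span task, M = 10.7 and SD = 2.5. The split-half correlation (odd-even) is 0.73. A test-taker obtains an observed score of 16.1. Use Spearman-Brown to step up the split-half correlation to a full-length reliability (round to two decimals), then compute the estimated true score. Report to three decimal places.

15.236

Spearman-Brown: ρ = 2r/(1 + r) = 2(0.73)/(1 + 0.73) = 1.460/1.73 = 0.8439 → 0.84
Weight the observed score by reliability and the mean by (1 − reliability): T̂ = 0.84·16.1 + 0.16·10.7 = 13.524 + 1.712 = 15.2360.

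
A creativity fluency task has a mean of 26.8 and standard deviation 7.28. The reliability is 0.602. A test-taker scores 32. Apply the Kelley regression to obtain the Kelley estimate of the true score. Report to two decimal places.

29.93

T̂ = 0.602(32) + 0.398(26.8) = 19.264 + 10.6664 = 29.930 → 29.93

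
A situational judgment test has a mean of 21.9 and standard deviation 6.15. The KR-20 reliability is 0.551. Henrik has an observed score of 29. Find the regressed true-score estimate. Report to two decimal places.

T̂ = 0.551(29) + 0.449(21.9) = 15.979 + 9.8331 = 25.812 → 25.81

25.81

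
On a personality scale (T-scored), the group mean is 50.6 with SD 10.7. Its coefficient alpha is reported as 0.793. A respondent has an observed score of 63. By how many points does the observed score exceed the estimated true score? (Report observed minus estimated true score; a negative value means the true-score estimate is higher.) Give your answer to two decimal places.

2.57

Kelley's formula gives T̂ = 0.793·63 + 0.207·50.6 = 49.959 + 10.4742 = 60.4332.
X − T̂ = 63 − 60.433 = 2.567 → 2.57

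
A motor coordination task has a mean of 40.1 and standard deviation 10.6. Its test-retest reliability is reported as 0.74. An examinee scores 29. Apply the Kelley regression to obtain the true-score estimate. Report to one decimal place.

31.9

T̂ = 0.74(29) + 0.26(40.1) = 21.46 + 10.426 = 31.89 → 31.9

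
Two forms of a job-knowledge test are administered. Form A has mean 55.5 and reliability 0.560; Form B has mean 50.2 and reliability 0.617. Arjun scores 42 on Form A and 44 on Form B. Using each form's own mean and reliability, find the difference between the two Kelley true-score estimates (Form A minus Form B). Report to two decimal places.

1.57

T̂_A = 0.560(42) + 0.440(55.5) = 47.9400
T̂_B = 0.617(44) + 0.383(50.2) = 46.3746
T̂_A − T̂_B = 1.5654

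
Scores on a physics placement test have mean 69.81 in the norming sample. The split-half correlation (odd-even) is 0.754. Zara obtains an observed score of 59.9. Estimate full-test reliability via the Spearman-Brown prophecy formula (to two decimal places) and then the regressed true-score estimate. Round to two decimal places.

Spearman-Brown: ρ = 2r/(1 + r) = 2(0.754)/(1 + 0.754) = 1.5080/1.754 = 0.8597 → 0.86
T̂ = 0.86(59.9) + 0.14(69.81) = 51.514 + 9.7734 = 61.287 → 61.29

61.29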